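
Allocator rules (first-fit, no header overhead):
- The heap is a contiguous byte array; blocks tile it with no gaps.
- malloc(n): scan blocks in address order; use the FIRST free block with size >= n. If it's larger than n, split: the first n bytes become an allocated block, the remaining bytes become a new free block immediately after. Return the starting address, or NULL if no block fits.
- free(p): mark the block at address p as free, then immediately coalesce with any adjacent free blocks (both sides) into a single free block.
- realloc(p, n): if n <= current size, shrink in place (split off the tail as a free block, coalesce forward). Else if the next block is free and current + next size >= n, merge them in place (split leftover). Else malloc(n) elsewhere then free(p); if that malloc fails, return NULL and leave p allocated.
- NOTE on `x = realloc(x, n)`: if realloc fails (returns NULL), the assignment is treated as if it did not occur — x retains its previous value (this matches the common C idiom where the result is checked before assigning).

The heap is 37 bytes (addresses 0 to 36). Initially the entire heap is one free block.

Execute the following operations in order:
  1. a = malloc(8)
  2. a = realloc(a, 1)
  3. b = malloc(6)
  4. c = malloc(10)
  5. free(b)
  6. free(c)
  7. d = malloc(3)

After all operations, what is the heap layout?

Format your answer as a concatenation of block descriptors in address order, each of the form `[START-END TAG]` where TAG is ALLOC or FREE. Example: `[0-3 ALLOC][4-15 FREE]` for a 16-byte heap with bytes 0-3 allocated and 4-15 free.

Op 1: a = malloc(8) -> a = 0; heap: [0-7 ALLOC][8-36 FREE]
Op 2: a = realloc(a, 1) -> a = 0; heap: [0-0 ALLOC][1-36 FREE]
Op 3: b = malloc(6) -> b = 1; heap: [0-0 ALLOC][1-6 ALLOC][7-36 FREE]
Op 4: c = malloc(10) -> c = 7; heap: [0-0 ALLOC][1-6 ALLOC][7-16 ALLOC][17-36 FREE]
Op 5: free(b) -> (freed b); heap: [0-0 ALLOC][1-6 FREE][7-16 ALLOC][17-36 FREE]
Op 6: free(c) -> (freed c); heap: [0-0 ALLOC][1-36 FREE]
Op 7: d = malloc(3) -> d = 1; heap: [0-0 ALLOC][1-3 ALLOC][4-36 FREE]

Answer: [0-0 ALLOC][1-3 ALLOC][4-36 FREE]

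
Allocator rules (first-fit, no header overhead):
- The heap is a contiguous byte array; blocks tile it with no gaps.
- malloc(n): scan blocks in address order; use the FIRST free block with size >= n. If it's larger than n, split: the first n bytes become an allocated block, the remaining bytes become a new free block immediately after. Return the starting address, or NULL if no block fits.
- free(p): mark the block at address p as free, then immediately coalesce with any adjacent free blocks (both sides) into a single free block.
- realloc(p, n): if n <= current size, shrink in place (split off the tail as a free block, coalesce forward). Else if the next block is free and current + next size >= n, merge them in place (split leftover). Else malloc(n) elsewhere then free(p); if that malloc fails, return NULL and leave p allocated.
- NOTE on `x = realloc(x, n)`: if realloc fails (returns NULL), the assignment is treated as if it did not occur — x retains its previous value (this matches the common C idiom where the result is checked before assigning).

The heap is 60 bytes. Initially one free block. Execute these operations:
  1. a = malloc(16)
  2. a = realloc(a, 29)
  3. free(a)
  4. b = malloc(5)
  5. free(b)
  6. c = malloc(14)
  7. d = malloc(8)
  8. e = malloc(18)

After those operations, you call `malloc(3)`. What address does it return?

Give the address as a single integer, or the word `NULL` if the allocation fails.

Answer: 40

Derivation:
Op 1: a = malloc(16) -> a = 0; heap: [0-15 ALLOC][16-59 FREE]
Op 2: a = realloc(a, 29) -> a = 0; heap: [0-28 ALLOC][29-59 FREE]
Op 3: free(a) -> (freed a); heap: [0-59 FREE]
Op 4: b = malloc(5) -> b = 0; heap: [0-4 ALLOC][5-59 FREE]
Op 5: free(b) -> (freed b); heap: [0-59 FREE]
Op 6: c = malloc(14) -> c = 0; heap: [0-13 ALLOC][14-59 FREE]
Op 7: d = malloc(8) -> d = 14; heap: [0-13 ALLOC][14-21 ALLOC][22-59 FREE]
Op 8: e = malloc(18) -> e = 22; heap: [0-13 ALLOC][14-21 ALLOC][22-39 ALLOC][40-59 FREE]
malloc(3): first-fit scan over [0-13 ALLOC][14-21 ALLOC][22-39 ALLOC][40-59 FREE] -> 40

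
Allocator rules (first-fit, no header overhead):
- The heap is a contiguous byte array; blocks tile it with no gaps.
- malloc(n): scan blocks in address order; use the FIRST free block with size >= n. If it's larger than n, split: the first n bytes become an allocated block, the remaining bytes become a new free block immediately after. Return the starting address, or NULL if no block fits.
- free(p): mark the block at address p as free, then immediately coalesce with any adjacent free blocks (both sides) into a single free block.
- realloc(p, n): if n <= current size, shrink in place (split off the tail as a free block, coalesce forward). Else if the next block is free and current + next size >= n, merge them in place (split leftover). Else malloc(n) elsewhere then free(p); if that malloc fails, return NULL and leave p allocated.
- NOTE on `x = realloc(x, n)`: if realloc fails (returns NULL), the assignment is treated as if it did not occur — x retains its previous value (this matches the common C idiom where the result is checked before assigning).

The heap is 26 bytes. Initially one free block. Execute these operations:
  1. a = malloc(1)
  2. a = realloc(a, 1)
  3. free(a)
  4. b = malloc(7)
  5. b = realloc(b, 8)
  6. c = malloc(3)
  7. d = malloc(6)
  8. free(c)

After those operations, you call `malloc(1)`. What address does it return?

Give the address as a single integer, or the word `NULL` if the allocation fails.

Op 1: a = malloc(1) -> a = 0; heap: [0-0 ALLOC][1-25 FREE]
Op 2: a = realloc(a, 1) -> a = 0; heap: [0-0 ALLOC][1-25 FREE]
Op 3: free(a) -> (freed a); heap: [0-25 FREE]
Op 4: b = malloc(7) -> b = 0; heap: [0-6 ALLOC][7-25 FREE]
Op 5: b = realloc(b, 8) -> b = 0; heap: [0-7 ALLOC][8-25 FREE]
Op 6: c = malloc(3) -> c = 8; heap: [0-7 ALLOC][8-10 ALLOC][11-25 FREE]
Op 7: d = malloc(6) -> d = 11; heap: [0-7 ALLOC][8-10 ALLOC][11-16 ALLOC][17-25 FREE]
Op 8: free(c) -> (freed c); heap: [0-7 ALLOC][8-10 FREE][11-16 ALLOC][17-25 FREE]
malloc(1): first-fit scan over [0-7 ALLOC][8-10 FREE][11-16 ALLOC][17-25 FREE] -> 8

Answer: 8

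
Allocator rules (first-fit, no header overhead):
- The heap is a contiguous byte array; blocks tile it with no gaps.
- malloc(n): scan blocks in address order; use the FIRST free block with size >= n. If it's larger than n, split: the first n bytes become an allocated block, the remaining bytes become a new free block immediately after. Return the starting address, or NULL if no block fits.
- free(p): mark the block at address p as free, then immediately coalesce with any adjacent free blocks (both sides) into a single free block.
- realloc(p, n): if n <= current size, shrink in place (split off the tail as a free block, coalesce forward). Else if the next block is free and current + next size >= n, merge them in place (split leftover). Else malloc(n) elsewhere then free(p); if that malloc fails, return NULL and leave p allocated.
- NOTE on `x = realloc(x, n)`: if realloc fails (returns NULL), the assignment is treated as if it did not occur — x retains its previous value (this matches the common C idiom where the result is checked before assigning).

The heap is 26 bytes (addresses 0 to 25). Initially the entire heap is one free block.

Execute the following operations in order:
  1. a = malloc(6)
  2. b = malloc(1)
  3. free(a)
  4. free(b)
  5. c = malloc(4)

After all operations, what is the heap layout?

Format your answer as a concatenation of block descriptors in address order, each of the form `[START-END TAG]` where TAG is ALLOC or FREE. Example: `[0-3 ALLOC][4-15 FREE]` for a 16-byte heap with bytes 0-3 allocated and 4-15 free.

Answer: [0-3 ALLOC][4-25 FREE]

Derivation:
Op 1: a = malloc(6) -> a = 0; heap: [0-5 ALLOC][6-25 FREE]
Op 2: b = malloc(1) -> b = 6; heap: [0-5 ALLOC][6-6 ALLOC][7-25 FREE]
Op 3: free(a) -> (freed a); heap: [0-5 FREE][6-6 ALLOC][7-25 FREE]
Op 4: free(b) -> (freed b); heap: [0-25 FREE]
Op 5: c = malloc(4) -> c = 0; heap: [0-3 ALLOC][4-25 FREE]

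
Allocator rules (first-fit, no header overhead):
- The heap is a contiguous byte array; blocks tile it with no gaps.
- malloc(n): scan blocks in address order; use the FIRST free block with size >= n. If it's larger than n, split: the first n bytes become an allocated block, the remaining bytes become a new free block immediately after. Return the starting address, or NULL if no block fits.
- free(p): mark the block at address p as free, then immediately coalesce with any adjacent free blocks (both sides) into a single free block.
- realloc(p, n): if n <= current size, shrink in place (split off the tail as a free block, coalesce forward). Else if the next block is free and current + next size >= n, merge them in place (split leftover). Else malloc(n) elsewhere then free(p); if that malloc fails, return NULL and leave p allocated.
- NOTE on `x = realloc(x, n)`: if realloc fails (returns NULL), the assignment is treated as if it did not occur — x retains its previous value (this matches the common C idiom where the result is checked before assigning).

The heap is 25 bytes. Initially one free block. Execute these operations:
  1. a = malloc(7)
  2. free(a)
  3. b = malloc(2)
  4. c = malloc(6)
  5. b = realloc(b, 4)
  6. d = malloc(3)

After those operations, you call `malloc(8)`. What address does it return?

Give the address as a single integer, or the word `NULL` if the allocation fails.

Answer: 15

Derivation:
Op 1: a = malloc(7) -> a = 0; heap: [0-6 ALLOC][7-24 FREE]
Op 2: free(a) -> (freed a); heap: [0-24 FREE]
Op 3: b = malloc(2) -> b = 0; heap: [0-1 ALLOC][2-24 FREE]
Op 4: c = malloc(6) -> c = 2; heap: [0-1 ALLOC][2-7 ALLOC][8-24 FREE]
Op 5: b = realloc(b, 4) -> b = 8; heap: [0-1 FREE][2-7 ALLOC][8-11 ALLOC][12-24 FREE]
Op 6: d = malloc(3) -> d = 12; heap: [0-1 FREE][2-7 ALLOC][8-11 ALLOC][12-14 ALLOC][15-24 FREE]
malloc(8): first-fit scan over [0-1 FREE][2-7 ALLOC][8-11 ALLOC][12-14 ALLOC][15-24 FREE] -> 15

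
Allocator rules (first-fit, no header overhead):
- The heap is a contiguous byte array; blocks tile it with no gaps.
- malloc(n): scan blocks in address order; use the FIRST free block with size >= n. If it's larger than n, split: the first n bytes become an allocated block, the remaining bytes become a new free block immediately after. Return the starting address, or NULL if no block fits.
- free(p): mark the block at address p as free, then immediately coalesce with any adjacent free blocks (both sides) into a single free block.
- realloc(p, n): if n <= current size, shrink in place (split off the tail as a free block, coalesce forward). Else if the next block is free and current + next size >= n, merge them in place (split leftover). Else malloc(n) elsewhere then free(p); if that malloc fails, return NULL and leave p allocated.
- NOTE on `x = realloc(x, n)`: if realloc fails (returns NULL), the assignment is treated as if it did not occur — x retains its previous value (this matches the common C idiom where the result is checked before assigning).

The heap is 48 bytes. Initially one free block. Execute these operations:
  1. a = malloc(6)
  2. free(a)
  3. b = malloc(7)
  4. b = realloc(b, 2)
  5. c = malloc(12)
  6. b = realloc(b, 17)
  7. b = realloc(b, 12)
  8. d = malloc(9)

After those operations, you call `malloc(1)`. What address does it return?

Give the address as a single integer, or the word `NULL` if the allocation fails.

Op 1: a = malloc(6) -> a = 0; heap: [0-5 ALLOC][6-47 FREE]
Op 2: free(a) -> (freed a); heap: [0-47 FREE]
Op 3: b = malloc(7) -> b = 0; heap: [0-6 ALLOC][7-47 FREE]
Op 4: b = realloc(b, 2) -> b = 0; heap: [0-1 ALLOC][2-47 FREE]
Op 5: c = malloc(12) -> c = 2; heap: [0-1 ALLOC][2-13 ALLOC][14-47 FREE]
Op 6: b = realloc(b, 17) -> b = 14; heap: [0-1 FREE][2-13 ALLOC][14-30 ALLOC][31-47 FREE]
Op 7: b = realloc(b, 12) -> b = 14; heap: [0-1 FREE][2-13 ALLOC][14-25 ALLOC][26-47 FREE]
Op 8: d = malloc(9) -> d = 26; heap: [0-1 FREE][2-13 ALLOC][14-25 ALLOC][26-34 ALLOC][35-47 FREE]
malloc(1): first-fit scan over [0-1 FREE][2-13 ALLOC][14-25 ALLOC][26-34 ALLOC][35-47 FREE] -> 0

Answer: 0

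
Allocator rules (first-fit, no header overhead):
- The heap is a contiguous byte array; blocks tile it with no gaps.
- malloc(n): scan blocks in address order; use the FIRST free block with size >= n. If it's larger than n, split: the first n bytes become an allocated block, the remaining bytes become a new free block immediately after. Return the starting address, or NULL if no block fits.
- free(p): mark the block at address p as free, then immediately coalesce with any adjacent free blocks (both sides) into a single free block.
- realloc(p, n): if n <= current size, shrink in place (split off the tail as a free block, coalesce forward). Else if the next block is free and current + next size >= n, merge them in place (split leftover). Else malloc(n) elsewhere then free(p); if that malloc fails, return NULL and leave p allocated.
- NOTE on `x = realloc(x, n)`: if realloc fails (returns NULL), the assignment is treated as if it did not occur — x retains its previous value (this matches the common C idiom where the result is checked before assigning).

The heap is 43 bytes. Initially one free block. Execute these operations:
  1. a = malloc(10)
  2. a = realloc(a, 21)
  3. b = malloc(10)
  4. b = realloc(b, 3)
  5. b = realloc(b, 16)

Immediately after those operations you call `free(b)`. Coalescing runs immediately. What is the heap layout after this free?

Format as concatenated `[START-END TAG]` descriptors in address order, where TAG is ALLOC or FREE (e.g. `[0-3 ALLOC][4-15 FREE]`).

Op 1: a = malloc(10) -> a = 0; heap: [0-9 ALLOC][10-42 FREE]
Op 2: a = realloc(a, 21) -> a = 0; heap: [0-20 ALLOC][21-42 FREE]
Op 3: b = malloc(10) -> b = 21; heap: [0-20 ALLOC][21-30 ALLOC][31-42 FREE]
Op 4: b = realloc(b, 3) -> b = 21; heap: [0-20 ALLOC][21-23 ALLOC][24-42 FREE]
Op 5: b = realloc(b, 16) -> b = 21; heap: [0-20 ALLOC][21-36 ALLOC][37-42 FREE]
free(b): b = 21 -> block [21-36 ALLOC]; mark free, coalesce with adjacent free neighbors -> [0-20 ALLOC][21-42 FREE]

Answer: [0-20 ALLOC][21-42 FREE]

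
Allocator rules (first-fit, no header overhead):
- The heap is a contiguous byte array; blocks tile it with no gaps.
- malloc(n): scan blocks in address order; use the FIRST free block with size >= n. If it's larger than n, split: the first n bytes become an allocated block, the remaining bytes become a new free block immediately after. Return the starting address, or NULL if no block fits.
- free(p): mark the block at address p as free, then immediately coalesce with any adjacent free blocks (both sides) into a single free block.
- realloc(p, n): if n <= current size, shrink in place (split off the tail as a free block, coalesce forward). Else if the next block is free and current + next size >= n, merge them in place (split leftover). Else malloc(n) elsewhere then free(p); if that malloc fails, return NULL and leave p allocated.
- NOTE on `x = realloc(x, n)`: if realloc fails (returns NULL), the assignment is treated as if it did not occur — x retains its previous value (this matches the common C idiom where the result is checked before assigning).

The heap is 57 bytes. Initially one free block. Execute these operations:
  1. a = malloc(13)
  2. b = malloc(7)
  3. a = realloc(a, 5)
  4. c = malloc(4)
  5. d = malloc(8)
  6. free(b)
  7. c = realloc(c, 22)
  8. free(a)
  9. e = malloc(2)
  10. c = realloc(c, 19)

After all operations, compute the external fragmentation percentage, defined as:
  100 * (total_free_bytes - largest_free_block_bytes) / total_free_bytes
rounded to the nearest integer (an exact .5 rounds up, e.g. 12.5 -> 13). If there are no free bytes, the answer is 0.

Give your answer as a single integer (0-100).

Answer: 36

Derivation:
Op 1: a = malloc(13) -> a = 0; heap: [0-12 ALLOC][13-56 FREE]
Op 2: b = malloc(7) -> b = 13; heap: [0-12 ALLOC][13-19 ALLOC][20-56 FREE]
Op 3: a = realloc(a, 5) -> a = 0; heap: [0-4 ALLOC][5-12 FREE][13-19 ALLOC][20-56 FREE]
Op 4: c = malloc(4) -> c = 5; heap: [0-4 ALLOC][5-8 ALLOC][9-12 FREE][13-19 ALLOC][20-56 FREE]
Op 5: d = malloc(8) -> d = 20; heap: [0-4 ALLOC][5-8 ALLOC][9-12 FREE][13-19 ALLOC][20-27 ALLOC][28-56 FREE]
Op 6: free(b) -> (freed b); heap: [0-4 ALLOC][5-8 ALLOC][9-19 FREE][20-27 ALLOC][28-56 FREE]
Op 7: c = realloc(c, 22) -> c = 28; heap: [0-4 ALLOC][5-19 FREE][20-27 ALLOC][28-49 ALLOC][50-56 FREE]
Op 8: free(a) -> (freed a); heap: [0-19 FREE][20-27 ALLOC][28-49 ALLOC][50-56 FREE]
Op 9: e = malloc(2) -> e = 0; heap: [0-1 ALLOC][2-19 FREE][20-27 ALLOC][28-49 ALLOC][50-56 FREE]
Op 10: c = realloc(c, 19) -> c = 28; heap: [0-1 ALLOC][2-19 FREE][20-27 ALLOC][28-46 ALLOC][47-56 FREE]
Free blocks: [18 10] total_free=28 largest=18 -> 100*(28-18)/28 = 1000/28 ≈ 35.714 -> rounds to 36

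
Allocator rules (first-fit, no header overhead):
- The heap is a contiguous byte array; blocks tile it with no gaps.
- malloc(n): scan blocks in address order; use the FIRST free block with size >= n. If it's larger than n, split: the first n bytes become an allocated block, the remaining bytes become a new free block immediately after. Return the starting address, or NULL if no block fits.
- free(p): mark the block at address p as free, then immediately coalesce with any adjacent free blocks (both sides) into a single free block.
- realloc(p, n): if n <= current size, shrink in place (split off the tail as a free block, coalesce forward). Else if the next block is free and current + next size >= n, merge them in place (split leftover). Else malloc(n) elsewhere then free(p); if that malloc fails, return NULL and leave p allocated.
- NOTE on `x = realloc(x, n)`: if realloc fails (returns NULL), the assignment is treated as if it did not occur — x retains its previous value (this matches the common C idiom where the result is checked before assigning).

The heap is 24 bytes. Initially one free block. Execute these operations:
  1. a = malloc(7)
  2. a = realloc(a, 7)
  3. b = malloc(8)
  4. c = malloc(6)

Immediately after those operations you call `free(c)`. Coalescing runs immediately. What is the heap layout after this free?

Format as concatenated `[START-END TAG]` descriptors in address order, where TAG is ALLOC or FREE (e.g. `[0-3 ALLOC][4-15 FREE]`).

Answer: [0-6 ALLOC][7-14 ALLOC][15-23 FREE]

Derivation:
Op 1: a = malloc(7) -> a = 0; heap: [0-6 ALLOC][7-23 FREE]
Op 2: a = realloc(a, 7) -> a = 0; heap: [0-6 ALLOC][7-23 FREE]
Op 3: b = malloc(8) -> b = 7; heap: [0-6 ALLOC][7-14 ALLOC][15-23 FREE]
Op 4: c = malloc(6) -> c = 15; heap: [0-6 ALLOC][7-14 ALLOC][15-20 ALLOC][21-23 FREE]
free(c): c = 15 -> block [15-20 ALLOC]; mark free, coalesce with adjacent free neighbors -> [0-6 ALLOC][7-14 ALLOC][15-23 FREE]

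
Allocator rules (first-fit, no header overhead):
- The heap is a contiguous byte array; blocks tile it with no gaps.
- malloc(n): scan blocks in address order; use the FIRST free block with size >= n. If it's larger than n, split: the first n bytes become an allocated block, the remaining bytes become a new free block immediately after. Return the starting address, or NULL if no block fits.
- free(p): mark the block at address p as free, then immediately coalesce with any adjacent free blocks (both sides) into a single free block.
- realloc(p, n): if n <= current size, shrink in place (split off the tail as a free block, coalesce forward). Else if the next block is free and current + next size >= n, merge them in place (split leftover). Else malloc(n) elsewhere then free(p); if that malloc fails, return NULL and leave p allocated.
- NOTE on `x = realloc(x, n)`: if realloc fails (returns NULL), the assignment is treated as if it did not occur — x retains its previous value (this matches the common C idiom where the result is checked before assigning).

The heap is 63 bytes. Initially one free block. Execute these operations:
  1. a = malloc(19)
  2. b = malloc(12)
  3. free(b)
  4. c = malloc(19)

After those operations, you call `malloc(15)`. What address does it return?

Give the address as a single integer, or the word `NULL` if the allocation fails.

Op 1: a = malloc(19) -> a = 0; heap: [0-18 ALLOC][19-62 FREE]
Op 2: b = malloc(12) -> b = 19; heap: [0-18 ALLOC][19-30 ALLOC][31-62 FREE]
Op 3: free(b) -> (freed b); heap: [0-18 ALLOC][19-62 FREE]
Op 4: c = malloc(19) -> c = 19; heap: [0-18 ALLOC][19-37 ALLOC][38-62 FREE]
malloc(15): first-fit scan over [0-18 ALLOC][19-37 ALLOC][38-62 FREE] -> 38

Answer: 38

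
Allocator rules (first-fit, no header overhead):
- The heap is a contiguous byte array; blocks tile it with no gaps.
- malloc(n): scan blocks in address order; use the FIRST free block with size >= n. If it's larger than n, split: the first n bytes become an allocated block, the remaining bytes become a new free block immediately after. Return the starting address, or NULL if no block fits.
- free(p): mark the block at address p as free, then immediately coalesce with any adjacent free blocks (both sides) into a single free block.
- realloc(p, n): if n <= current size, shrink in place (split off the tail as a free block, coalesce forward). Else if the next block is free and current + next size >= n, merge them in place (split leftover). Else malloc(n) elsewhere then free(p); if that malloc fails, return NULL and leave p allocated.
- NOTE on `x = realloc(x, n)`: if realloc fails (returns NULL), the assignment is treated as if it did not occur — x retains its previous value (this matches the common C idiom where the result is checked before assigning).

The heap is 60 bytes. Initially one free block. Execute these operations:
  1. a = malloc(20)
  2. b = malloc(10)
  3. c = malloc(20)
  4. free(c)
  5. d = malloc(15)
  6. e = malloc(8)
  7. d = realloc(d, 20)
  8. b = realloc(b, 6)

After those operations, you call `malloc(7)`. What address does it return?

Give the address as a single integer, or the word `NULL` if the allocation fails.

Op 1: a = malloc(20) -> a = 0; heap: [0-19 ALLOC][20-59 FREE]
Op 2: b = malloc(10) -> b = 20; heap: [0-19 ALLOC][20-29 ALLOC][30-59 FREE]
Op 3: c = malloc(20) -> c = 30; heap: [0-19 ALLOC][20-29 ALLOC][30-49 ALLOC][50-59 FREE]
Op 4: free(c) -> (freed c); heap: [0-19 ALLOC][20-29 ALLOC][30-59 FREE]
Op 5: d = malloc(15) -> d = 30; heap: [0-19 ALLOC][20-29 ALLOC][30-44 ALLOC][45-59 FREE]
Op 6: e = malloc(8) -> e = 45; heap: [0-19 ALLOC][20-29 ALLOC][30-44 ALLOC][45-52 ALLOC][53-59 FREE]
Op 7: d = realloc(d, 20) -> NULL (d unchanged); heap: [0-19 ALLOC][20-29 ALLOC][30-44 ALLOC][45-52 ALLOC][53-59 FREE]
Op 8: b = realloc(b, 6) -> b = 20; heap: [0-19 ALLOC][20-25 ALLOC][26-29 FREE][30-44 ALLOC][45-52 ALLOC][53-59 FREE]
malloc(7): first-fit scan over [0-19 ALLOC][20-25 ALLOC][26-29 FREE][30-44 ALLOC][45-52 ALLOC][53-59 FREE] -> 53

Answer: 53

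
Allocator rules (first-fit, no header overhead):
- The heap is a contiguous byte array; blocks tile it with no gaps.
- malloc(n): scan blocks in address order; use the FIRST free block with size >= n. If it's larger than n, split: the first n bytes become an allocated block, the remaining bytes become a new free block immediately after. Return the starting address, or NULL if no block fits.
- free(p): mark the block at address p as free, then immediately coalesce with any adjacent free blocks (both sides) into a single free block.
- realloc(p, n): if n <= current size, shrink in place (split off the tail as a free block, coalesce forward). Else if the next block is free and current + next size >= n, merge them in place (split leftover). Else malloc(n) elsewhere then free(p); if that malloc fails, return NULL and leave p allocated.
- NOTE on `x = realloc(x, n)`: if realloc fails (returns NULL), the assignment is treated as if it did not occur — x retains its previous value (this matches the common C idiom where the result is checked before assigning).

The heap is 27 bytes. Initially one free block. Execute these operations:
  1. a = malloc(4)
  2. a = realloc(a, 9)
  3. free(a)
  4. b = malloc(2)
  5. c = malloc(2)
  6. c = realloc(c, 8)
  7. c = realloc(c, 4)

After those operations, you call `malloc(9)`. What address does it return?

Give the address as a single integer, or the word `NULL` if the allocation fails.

Op 1: a = malloc(4) -> a = 0; heap: [0-3 ALLOC][4-26 FREE]
Op 2: a = realloc(a, 9) -> a = 0; heap: [0-8 ALLOC][9-26 FREE]
Op 3: free(a) -> (freed a); heap: [0-26 FREE]
Op 4: b = malloc(2) -> b = 0; heap: [0-1 ALLOC][2-26 FREE]
Op 5: c = malloc(2) -> c = 2; heap: [0-1 ALLOC][2-3 ALLOC][4-26 FREE]
Op 6: c = realloc(c, 8) -> c = 2; heap: [0-1 ALLOC][2-9 ALLOC][10-26 FREE]
Op 7: c = realloc(c, 4) -> c = 2; heap: [0-1 ALLOC][2-5 ALLOC][6-26 FREE]
malloc(9): first-fit scan over [0-1 ALLOC][2-5 ALLOC][6-26 FREE] -> 6

Answer: 6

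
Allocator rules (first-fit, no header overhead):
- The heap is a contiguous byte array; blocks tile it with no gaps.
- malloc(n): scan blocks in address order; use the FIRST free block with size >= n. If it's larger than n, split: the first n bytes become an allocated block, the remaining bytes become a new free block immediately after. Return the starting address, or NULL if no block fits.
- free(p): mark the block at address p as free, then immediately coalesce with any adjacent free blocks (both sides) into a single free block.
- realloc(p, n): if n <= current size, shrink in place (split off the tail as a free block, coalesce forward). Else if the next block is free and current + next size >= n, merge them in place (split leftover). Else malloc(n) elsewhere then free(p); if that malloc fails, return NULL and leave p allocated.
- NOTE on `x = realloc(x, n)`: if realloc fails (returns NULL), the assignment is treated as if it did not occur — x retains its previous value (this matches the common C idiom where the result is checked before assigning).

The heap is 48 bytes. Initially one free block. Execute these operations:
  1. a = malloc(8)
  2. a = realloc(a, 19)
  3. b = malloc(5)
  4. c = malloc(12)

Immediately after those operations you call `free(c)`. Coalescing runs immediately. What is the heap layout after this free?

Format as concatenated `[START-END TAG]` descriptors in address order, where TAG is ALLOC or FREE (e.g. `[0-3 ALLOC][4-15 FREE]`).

Answer: [0-18 ALLOC][19-23 ALLOC][24-47 FREE]

Derivation:
Op 1: a = malloc(8) -> a = 0; heap: [0-7 ALLOC][8-47 FREE]
Op 2: a = realloc(a, 19) -> a = 0; heap: [0-18 ALLOC][19-47 FREE]
Op 3: b = malloc(5) -> b = 19; heap: [0-18 ALLOC][19-23 ALLOC][24-47 FREE]
Op 4: c = malloc(12) -> c = 24; heap: [0-18 ALLOC][19-23 ALLOC][24-35 ALLOC][36-47 FREE]
free(c): c = 24 -> block [24-35 ALLOC]; mark free, coalesce with adjacent free neighbors -> [0-18 ALLOC][19-23 ALLOC][24-47 FREE]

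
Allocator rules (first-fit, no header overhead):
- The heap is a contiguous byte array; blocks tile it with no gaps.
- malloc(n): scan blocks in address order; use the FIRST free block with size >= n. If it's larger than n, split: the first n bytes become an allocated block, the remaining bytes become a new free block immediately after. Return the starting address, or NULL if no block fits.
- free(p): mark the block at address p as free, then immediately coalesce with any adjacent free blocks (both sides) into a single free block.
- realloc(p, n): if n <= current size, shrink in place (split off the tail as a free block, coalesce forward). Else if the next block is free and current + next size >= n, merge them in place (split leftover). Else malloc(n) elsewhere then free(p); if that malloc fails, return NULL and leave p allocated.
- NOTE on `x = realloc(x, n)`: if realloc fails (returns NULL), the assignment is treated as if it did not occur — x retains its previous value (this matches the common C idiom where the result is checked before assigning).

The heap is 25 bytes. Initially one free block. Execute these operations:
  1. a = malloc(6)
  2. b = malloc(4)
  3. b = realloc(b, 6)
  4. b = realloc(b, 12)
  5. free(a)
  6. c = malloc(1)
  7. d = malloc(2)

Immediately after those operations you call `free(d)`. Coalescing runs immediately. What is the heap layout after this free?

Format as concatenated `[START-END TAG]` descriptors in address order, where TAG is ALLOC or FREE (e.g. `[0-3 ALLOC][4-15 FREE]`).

Answer: [0-0 ALLOC][1-5 FREE][6-17 ALLOC][18-24 FREE]

Derivation:
Op 1: a = malloc(6) -> a = 0; heap: [0-5 ALLOC][6-24 FREE]
Op 2: b = malloc(4) -> b = 6; heap: [0-5 ALLOC][6-9 ALLOC][10-24 FREE]
Op 3: b = realloc(b, 6) -> b = 6; heap: [0-5 ALLOC][6-11 ALLOC][12-24 FREE]
Op 4: b = realloc(b, 12) -> b = 6; heap: [0-5 ALLOC][6-17 ALLOC][18-24 FREE]
Op 5: free(a) -> (freed a); heap: [0-5 FREE][6-17 ALLOC][18-24 FREE]
Op 6: c = malloc(1) -> c = 0; heap: [0-0 ALLOC][1-5 FREE][6-17 ALLOC][18-24 FREE]
Op 7: d = malloc(2) -> d = 1; heap: [0-0 ALLOC][1-2 ALLOC][3-5 FREE][6-17 ALLOC][18-24 FREE]
free(d): d = 1 -> block [1-2 ALLOC]; mark free, coalesce with adjacent free neighbors -> [0-0 ALLOC][1-5 FREE][6-17 ALLOC][18-24 FREE]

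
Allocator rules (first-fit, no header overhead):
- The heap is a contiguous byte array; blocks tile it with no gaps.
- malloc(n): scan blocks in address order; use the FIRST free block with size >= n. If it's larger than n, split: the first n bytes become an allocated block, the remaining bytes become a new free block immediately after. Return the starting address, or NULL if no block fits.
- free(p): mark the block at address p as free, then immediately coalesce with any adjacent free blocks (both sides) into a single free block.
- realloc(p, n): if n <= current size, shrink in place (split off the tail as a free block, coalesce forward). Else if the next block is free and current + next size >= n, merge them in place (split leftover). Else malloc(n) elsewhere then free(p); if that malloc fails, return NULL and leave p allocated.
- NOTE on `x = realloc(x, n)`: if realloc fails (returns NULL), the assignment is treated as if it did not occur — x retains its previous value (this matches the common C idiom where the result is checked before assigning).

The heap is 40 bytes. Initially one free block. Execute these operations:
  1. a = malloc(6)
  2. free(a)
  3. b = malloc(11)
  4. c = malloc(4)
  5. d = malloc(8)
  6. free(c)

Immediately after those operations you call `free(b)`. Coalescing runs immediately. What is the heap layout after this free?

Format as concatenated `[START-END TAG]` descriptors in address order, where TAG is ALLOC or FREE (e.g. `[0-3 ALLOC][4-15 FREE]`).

Answer: [0-14 FREE][15-22 ALLOC][23-39 FREE]

Derivation:
Op 1: a = malloc(6) -> a = 0; heap: [0-5 ALLOC][6-39 FREE]
Op 2: free(a) -> (freed a); heap: [0-39 FREE]
Op 3: b = malloc(11) -> b = 0; heap: [0-10 ALLOC][11-39 FREE]
Op 4: c = malloc(4) -> c = 11; heap: [0-10 ALLOC][11-14 ALLOC][15-39 FREE]
Op 5: d = malloc(8) -> d = 15; heap: [0-10 ALLOC][11-14 ALLOC][15-22 ALLOC][23-39 FREE]
Op 6: free(c) -> (freed c); heap: [0-10 ALLOC][11-14 FREE][15-22 ALLOC][23-39 FREE]
free(b): b = 0 -> block [0-10 ALLOC]; mark free, coalesce with adjacent free neighbors -> [0-14 FREE][15-22 ALLOC][23-39 FREE]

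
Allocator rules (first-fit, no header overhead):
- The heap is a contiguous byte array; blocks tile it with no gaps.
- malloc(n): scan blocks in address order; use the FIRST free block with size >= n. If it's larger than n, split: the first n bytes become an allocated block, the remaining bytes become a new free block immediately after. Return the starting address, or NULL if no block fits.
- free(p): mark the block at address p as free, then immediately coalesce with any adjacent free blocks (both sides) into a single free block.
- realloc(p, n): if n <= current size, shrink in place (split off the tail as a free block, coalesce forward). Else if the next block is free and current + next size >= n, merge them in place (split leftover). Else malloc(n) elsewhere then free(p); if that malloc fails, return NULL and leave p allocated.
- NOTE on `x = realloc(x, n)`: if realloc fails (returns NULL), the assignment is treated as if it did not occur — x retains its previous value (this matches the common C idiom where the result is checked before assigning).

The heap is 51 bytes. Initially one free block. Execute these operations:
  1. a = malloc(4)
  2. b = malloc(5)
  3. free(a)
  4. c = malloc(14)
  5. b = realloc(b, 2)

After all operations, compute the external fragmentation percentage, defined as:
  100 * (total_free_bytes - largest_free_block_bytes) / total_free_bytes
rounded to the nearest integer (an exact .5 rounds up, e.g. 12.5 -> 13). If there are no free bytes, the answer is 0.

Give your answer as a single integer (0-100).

Answer: 20

Derivation:
Op 1: a = malloc(4) -> a = 0; heap: [0-3 ALLOC][4-50 FREE]
Op 2: b = malloc(5) -> b = 4; heap: [0-3 ALLOC][4-8 ALLOC][9-50 FREE]
Op 3: free(a) -> (freed a); heap: [0-3 FREE][4-8 ALLOC][9-50 FREE]
Op 4: c = malloc(14) -> c = 9; heap: [0-3 FREE][4-8 ALLOC][9-22 ALLOC][23-50 FREE]
Op 5: b = realloc(b, 2) -> b = 4; heap: [0-3 FREE][4-5 ALLOC][6-8 FREE][9-22 ALLOC][23-50 FREE]
Free blocks: [4 3 28] total_free=35 largest=28 -> 100*(35-28)/35 = 700/35 = 20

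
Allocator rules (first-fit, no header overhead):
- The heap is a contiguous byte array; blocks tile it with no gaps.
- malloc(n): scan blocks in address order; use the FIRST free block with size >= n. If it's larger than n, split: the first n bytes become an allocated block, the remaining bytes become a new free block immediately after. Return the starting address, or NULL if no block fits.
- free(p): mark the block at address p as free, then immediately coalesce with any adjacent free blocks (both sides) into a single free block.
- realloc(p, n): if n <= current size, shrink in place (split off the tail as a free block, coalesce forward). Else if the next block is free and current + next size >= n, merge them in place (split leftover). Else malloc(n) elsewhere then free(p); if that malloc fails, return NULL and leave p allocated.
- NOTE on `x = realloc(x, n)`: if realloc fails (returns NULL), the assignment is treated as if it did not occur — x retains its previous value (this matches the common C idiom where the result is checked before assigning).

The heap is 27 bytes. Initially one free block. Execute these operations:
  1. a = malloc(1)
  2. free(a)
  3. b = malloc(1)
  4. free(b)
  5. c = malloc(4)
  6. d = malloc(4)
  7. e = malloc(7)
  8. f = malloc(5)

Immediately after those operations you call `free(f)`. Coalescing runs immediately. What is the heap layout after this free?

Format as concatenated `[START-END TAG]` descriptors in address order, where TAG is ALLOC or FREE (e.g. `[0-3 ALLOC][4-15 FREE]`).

Answer: [0-3 ALLOC][4-7 ALLOC][8-14 ALLOC][15-26 FREE]

Derivation:
Op 1: a = malloc(1) -> a = 0; heap: [0-0 ALLOC][1-26 FREE]
Op 2: free(a) -> (freed a); heap: [0-26 FREE]
Op 3: b = malloc(1) -> b = 0; heap: [0-0 ALLOC][1-26 FREE]
Op 4: free(b) -> (freed b); heap: [0-26 FREE]
Op 5: c = malloc(4) -> c = 0; heap: [0-3 ALLOC][4-26 FREE]
Op 6: d = malloc(4) -> d = 4; heap: [0-3 ALLOC][4-7 ALLOC][8-26 FREE]
Op 7: e = malloc(7) -> e = 8; heap: [0-3 ALLOC][4-7 ALLOC][8-14 ALLOC][15-26 FREE]
Op 8: f = malloc(5) -> f = 15; heap: [0-3 ALLOC][4-7 ALLOC][8-14 ALLOC][15-19 ALLOC][20-26 FREE]
free(f): f = 15 -> block [15-19 ALLOC]; mark free, coalesce with adjacent free neighbors -> [0-3 ALLOC][4-7 ALLOC][8-14 ALLOC][15-26 FREE]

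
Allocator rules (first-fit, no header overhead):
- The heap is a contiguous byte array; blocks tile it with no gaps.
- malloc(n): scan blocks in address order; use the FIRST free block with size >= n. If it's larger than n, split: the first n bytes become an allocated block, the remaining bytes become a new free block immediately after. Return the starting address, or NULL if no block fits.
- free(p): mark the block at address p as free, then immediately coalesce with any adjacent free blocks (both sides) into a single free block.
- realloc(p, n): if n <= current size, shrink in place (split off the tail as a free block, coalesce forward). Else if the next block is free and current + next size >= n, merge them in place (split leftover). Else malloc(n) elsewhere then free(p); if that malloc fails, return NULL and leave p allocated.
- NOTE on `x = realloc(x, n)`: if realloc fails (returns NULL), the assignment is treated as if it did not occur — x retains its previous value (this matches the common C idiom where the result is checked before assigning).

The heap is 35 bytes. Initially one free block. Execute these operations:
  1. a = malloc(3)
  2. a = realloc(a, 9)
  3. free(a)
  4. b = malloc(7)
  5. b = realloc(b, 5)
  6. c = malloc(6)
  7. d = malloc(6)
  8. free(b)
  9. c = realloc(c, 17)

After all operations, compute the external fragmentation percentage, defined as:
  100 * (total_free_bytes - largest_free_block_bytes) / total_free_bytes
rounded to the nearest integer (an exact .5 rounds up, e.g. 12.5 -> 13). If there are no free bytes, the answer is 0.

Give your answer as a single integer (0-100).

Op 1: a = malloc(3) -> a = 0; heap: [0-2 ALLOC][3-34 FREE]
Op 2: a = realloc(a, 9) -> a = 0; heap: [0-8 ALLOC][9-34 FREE]
Op 3: free(a) -> (freed a); heap: [0-34 FREE]
Op 4: b = malloc(7) -> b = 0; heap: [0-6 ALLOC][7-34 FREE]
Op 5: b = realloc(b, 5) -> b = 0; heap: [0-4 ALLOC][5-34 FREE]
Op 6: c = malloc(6) -> c = 5; heap: [0-4 ALLOC][5-10 ALLOC][11-34 FREE]
Op 7: d = malloc(6) -> d = 11; heap: [0-4 ALLOC][5-10 ALLOC][11-16 ALLOC][17-34 FREE]
Op 8: free(b) -> (freed b); heap: [0-4 FREE][5-10 ALLOC][11-16 ALLOC][17-34 FREE]
Op 9: c = realloc(c, 17) -> c = 17; heap: [0-10 FREE][11-16 ALLOC][17-33 ALLOC][34-34 FREE]
Free blocks: [11 1] total_free=12 largest=11 -> 100*(12-11)/12 = 100/12 ≈ 8.333 -> rounds to 8

Answer: 8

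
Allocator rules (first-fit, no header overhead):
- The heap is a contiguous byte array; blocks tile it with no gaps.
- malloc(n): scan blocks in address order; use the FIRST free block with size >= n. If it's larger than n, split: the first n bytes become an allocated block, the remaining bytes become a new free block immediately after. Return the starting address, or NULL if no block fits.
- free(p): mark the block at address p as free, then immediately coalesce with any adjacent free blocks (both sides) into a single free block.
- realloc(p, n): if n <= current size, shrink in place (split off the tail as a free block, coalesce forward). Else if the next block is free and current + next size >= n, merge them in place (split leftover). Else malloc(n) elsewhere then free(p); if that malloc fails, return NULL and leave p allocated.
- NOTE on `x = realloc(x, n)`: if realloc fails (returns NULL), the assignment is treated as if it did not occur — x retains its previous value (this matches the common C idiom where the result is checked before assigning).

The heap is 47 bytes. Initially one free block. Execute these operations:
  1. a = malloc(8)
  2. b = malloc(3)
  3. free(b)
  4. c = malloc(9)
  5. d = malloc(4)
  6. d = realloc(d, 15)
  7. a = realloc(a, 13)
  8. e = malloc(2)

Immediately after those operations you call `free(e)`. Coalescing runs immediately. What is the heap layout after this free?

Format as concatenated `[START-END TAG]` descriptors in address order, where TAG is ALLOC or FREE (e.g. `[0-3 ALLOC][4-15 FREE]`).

Op 1: a = malloc(8) -> a = 0; heap: [0-7 ALLOC][8-46 FREE]
Op 2: b = malloc(3) -> b = 8; heap: [0-7 ALLOC][8-10 ALLOC][11-46 FREE]
Op 3: free(b) -> (freed b); heap: [0-7 ALLOC][8-46 FREE]
Op 4: c = malloc(9) -> c = 8; heap: [0-7 ALLOC][8-16 ALLOC][17-46 FREE]
Op 5: d = malloc(4) -> d = 17; heap: [0-7 ALLOC][8-16 ALLOC][17-20 ALLOC][21-46 FREE]
Op 6: d = realloc(d, 15) -> d = 17; heap: [0-7 ALLOC][8-16 ALLOC][17-31 ALLOC][32-46 FREE]
Op 7: a = realloc(a, 13) -> a = 32; heap: [0-7 FREE][8-16 ALLOC][17-31 ALLOC][32-44 ALLOC][45-46 FREE]
Op 8: e = malloc(2) -> e = 0; heap: [0-1 ALLOC][2-7 FREE][8-16 ALLOC][17-31 ALLOC][32-44 ALLOC][45-46 FREE]
free(e): e = 0 -> block [0-1 ALLOC]; mark free, coalesce with adjacent free neighbors -> [0-7 FREE][8-16 ALLOC][17-31 ALLOC][32-44 ALLOC][45-46 FREE]

Answer: [0-7 FREE][8-16 ALLOC][17-31 ALLOC][32-44 ALLOC][45-46 FREE]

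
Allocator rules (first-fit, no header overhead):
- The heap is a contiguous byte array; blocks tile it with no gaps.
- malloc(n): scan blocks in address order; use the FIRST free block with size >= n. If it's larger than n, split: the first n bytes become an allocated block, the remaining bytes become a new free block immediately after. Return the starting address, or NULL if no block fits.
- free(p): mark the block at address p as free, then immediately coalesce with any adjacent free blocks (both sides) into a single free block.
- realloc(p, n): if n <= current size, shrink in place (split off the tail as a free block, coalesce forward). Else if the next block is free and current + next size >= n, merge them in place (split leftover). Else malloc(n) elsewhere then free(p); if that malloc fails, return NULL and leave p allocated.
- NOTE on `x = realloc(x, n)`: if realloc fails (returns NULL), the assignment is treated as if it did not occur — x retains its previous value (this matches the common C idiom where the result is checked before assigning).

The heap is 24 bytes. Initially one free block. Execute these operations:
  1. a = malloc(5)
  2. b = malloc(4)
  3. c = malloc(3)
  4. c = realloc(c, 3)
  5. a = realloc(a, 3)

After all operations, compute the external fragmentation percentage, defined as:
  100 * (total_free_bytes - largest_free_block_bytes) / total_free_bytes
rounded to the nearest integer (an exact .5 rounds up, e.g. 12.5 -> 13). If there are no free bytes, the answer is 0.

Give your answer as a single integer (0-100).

Op 1: a = malloc(5) -> a = 0; heap: [0-4 ALLOC][5-23 FREE]
Op 2: b = malloc(4) -> b = 5; heap: [0-4 ALLOC][5-8 ALLOC][9-23 FREE]
Op 3: c = malloc(3) -> c = 9; heap: [0-4 ALLOC][5-8 ALLOC][9-11 ALLOC][12-23 FREE]
Op 4: c = realloc(c, 3) -> c = 9; heap: [0-4 ALLOC][5-8 ALLOC][9-11 ALLOC][12-23 FREE]
Op 5: a = realloc(a, 3) -> a = 0; heap: [0-2 ALLOC][3-4 FREE][5-8 ALLOC][9-11 ALLOC][12-23 FREE]
Free blocks: [2 12] total_free=14 largest=12 -> 100*(14-12)/14 = 200/14 ≈ 14.286 -> rounds to 14

Answer: 14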